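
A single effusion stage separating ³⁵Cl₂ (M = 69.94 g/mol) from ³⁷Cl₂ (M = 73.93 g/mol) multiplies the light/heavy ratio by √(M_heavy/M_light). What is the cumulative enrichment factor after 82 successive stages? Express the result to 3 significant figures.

9.73

After 82 stages the ratio has grown by (√(73.93/69.94))^82 = (73.93/69.94)^(82/2).
= 1.05705^41 = 9.73.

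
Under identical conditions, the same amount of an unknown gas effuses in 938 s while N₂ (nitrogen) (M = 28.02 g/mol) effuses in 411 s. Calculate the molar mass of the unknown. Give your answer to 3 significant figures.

Graham's law gives t_X/t_N₂ = √(M_X/M_N₂).
938/411 = 2.282 = √(M_X/28.02)
M_X = 28.02 × 2.282² = 28.02 × 5.209 = 146 g/mol

146 g/mol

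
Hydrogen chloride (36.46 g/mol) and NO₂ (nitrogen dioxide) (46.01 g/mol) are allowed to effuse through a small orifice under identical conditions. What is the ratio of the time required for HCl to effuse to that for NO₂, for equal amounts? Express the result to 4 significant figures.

0.8902

Since effusion rate ∝ 1/√M, t_HCl/t_NO₂ = √(M_HCl/M_NO₂) = √(36.46/46.01) = √0.7924 = 0.8902.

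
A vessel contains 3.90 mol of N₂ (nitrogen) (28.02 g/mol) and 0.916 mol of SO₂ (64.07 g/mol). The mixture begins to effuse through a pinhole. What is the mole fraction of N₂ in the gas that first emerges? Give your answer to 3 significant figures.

Effusion rate of each component ∝ n_i/√M_i (partial pressure × 1/√M).
Mole fraction of N₂ in the effusate = (n_N₂/√M_N₂) / (n_N₂/√M_N₂ + n_SO₂/√M_SO₂)
= (3.90/√28.02) / (3.90/√28.02 + 0.916/√64.07) = 0.7368/(0.7368 + 0.1144) = 0.866.

0.866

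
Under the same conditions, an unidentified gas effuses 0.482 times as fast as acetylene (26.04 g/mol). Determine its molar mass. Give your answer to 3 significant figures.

By Graham's law, rate_X/rate_C₂H₂ = √(M_C₂H₂/M_X).
0.482 = √(26.04/M_X)
M_X = 26.04 / 0.482² = 26.04 / 0.2323 = 112 g/mol

112 g/mol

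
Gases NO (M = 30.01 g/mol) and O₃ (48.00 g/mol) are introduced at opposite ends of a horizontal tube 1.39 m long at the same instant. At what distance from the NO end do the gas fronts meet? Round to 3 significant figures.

0.776 m

Distances travelled in equal time are proportional to diffusion rates, so d_NO/d_O₃ = √(M_O₃/M_NO) = √(48.00/30.01) = 1.265.
With d_NO + d_O₃ = 1.39 m, d_O₃ = 1.39/(1 + 1.265) = 0.6138 m.
d_NO = 1.39 − 0.6138 = 0.776 m.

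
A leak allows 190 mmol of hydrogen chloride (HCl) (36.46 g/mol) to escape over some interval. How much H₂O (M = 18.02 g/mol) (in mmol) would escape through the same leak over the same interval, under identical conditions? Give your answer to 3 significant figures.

From Graham's law, rate_H₂O/rate_HCl = √(M_HCl/M_H₂O) = √(36.46/18.02) = √2.023 = 1.422.
So the amount for H₂O is 190 × 1.422 = 270 mmol.

270 mmol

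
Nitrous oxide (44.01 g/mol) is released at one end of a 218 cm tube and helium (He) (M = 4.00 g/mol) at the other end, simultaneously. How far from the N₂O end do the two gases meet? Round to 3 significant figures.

The fronts meet when d_N₂O + d_He = L with d_N₂O/d_He = √(M_He/M_N₂O) (Graham's law). Here √(M_He/M_N₂O) = √(4.00/44.01) = 0.3015.
With d_N₂O + d_He = 218 cm, d_He = 218/(1 + 0.3015) = 167.5 cm.
d_N₂O = 218 − 167.5 = 50.5 cm.

50.5 cm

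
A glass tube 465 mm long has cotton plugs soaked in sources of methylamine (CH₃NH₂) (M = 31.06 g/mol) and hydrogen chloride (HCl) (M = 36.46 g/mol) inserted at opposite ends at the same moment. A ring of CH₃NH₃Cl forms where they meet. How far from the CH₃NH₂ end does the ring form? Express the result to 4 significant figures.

The fronts meet when d_CH₃NH₂ + d_HCl = L with d_CH₃NH₂/d_HCl = √(M_HCl/M_CH₃NH₂) (Graham's law). Here √(M_HCl/M_CH₃NH₂) = √(36.46/31.06) = 1.083.
With d_CH₃NH₂ + d_HCl = 465 mm, d_HCl = 465/(1 + 1.083) = 223.2 mm.
d_CH₃NH₂ = 465 − 223.2 = 241.8 mm.

241.8 mm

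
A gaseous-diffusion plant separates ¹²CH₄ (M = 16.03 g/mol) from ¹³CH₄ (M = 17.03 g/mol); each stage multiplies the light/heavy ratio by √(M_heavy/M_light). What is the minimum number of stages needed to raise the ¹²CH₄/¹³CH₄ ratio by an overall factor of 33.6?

117

With α = √(17.03/16.03) per stage, ln α = ½ ln(1.06238) = 0.03026.
Need α^N ≥ 33.6 ⇒ N ≥ ln(33.6) / ln α = 3.515 / 0.03026 = 116.15.
So at least 117 stages are needed.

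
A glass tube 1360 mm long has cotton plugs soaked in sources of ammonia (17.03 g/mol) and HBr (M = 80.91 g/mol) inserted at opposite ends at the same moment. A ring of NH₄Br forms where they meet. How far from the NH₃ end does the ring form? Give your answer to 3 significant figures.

Distances travelled in equal time are proportional to diffusion rates, so d_NH₃/d_HBr = √(M_HBr/M_NH₃) = √(80.91/17.03) = 2.180.
With d_NH₃ + d_HBr = 1360 mm, d_HBr = 1360/(1 + 2.180) = 427.7 mm.
d_NH₃ = 1360 − 427.7 = 932 mm.

932 mm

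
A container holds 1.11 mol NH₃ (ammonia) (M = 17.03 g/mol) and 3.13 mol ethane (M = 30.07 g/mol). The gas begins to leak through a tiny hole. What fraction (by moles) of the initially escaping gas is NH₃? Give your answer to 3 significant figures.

0.320

The effusion rate of species i is ∝ p_i/√M_i ∝ n_i/√M_i.
x_NH₃(eff) = (n_NH₃/√M_NH₃) / (n_NH₃/√M_NH₃ + n_C₂H₆/√M_C₂H₆)
= (1.11/√17.03) / (1.11/√17.03 + 3.13/√30.07) = 0.2690/(0.2690 + 0.5708) = 0.320.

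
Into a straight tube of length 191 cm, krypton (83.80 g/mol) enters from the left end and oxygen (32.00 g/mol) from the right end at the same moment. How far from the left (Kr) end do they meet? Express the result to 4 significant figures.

72.95 cm

In equal time, each gas travels a distance ∝ its rate ∝ 1/√M, so d_Kr/d_O₂ = √(M_O₂/M_Kr) = √(32.00/83.80) = 0.6179.
With d_Kr + d_O₂ = 191 cm, d_O₂ = 191/(1 + 0.6179) = 118.1 cm.
d_Kr = 191 − 118.1 = 72.95 cm.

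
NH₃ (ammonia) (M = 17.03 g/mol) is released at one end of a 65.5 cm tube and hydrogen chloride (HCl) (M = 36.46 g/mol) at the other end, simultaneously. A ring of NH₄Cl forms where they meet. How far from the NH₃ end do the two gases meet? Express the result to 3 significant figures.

38.9 cm

The fronts meet when d_NH₃ + d_HCl = L with d_NH₃/d_HCl = √(M_HCl/M_NH₃) (Graham's law). Here √(M_HCl/M_NH₃) = √(36.46/17.03) = 1.463.
With d_NH₃ + d_HCl = 65.5 cm, d_HCl = 65.5/(1 + 1.463) = 26.59 cm.
d_NH₃ = 65.5 − 26.59 = 38.9 cm.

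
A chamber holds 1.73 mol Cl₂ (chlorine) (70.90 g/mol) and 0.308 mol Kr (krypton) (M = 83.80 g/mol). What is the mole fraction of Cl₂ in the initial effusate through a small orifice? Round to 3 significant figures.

0.859

Rate_i ∝ x_i/√M_i (Graham's law weighted by mole fraction), so the effusate composition follows n_i/√M_i.
Mole fraction of Cl₂ in the effusate = (n_Cl₂/√M_Cl₂) / (n_Cl₂/√M_Cl₂ + n_Kr/√M_Kr)
= (1.73/√70.90) / (1.73/√70.90 + 0.308/√83.80) = 0.2055/(0.2055 + 0.03365) = 0.859.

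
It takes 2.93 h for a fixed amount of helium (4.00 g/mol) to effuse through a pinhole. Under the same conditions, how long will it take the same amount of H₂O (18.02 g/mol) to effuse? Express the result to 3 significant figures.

By Graham's law, t_H₂O/t_He = √(M_H₂O/M_He) = √(18.02/4.00) = √4.505 = 2.122.
So the time for H₂O is 2.93 × 2.122 = 6.22 h.

6.22 h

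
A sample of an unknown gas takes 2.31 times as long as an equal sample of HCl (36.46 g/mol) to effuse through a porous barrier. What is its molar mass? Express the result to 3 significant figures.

195 g/mol

Since effusion rate ∝ 1/√M, t_X/t_HCl = √(M_X/M_HCl).
2.31 = √(M_X/36.46)
M_X = 36.46 × 2.31² = 36.46 × 5.336 = 195 g/mol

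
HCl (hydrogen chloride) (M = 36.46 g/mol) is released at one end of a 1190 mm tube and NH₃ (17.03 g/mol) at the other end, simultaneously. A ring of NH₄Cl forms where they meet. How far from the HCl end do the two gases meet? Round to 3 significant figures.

Graham's law gives d_HCl/d_NH₃ = rate_HCl/rate_NH₃ = √(M_NH₃/M_HCl) = √(17.03/36.46) = 0.6834.
With d_HCl + d_NH₃ = 1190 mm, d_NH₃ = 1190/(1 + 0.6834) = 706.9 mm.
d_HCl = 1190 − 706.9 = 483 mm.

483 mm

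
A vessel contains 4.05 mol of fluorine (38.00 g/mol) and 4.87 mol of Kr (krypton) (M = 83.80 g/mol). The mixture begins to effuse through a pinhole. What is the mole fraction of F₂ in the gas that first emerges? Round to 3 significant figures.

0.553

Rate_i ∝ x_i/√M_i (Graham's law weighted by mole fraction), so the effusate composition follows n_i/√M_i.
Mole fraction of F₂ in the effusate = (n_F₂/√M_F₂) / (n_F₂/√M_F₂ + n_Kr/√M_Kr)
= (4.05/√38.00) / (4.05/√38.00 + 4.87/√83.80) = 0.6570/(0.6570 + 0.5320) = 0.553.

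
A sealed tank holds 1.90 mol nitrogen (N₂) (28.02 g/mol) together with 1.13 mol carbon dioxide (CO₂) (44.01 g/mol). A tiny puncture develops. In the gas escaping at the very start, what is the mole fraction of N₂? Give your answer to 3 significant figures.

0.678

Each component's effusion rate ∝ (its partial pressure)·(1/√M) ∝ n_i/√M_i.
Mole fraction of N₂ in the effusate = (n_N₂/√M_N₂) / (n_N₂/√M_N₂ + n_CO₂/√M_CO₂)
= (1.90/√28.02) / (1.90/√28.02 + 1.13/√44.01) = 0.3589/(0.3589 + 0.1703) = 0.678.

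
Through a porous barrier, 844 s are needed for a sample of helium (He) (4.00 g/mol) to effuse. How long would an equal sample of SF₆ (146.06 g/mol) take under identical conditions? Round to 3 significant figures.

5100 s

From Graham's law, t_SF₆/t_He = √(M_SF₆/M_He) = √(146.06/4.00) = √36.52 = 6.043.
So the time for SF₆ is 844 × 6.043 = 5100 s.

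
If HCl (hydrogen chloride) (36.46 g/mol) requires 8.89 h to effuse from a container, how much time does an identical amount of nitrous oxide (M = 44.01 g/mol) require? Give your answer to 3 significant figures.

9.77 h

By Graham's law, t_N₂O/t_HCl = √(M_N₂O/M_HCl) = √(44.01/36.46) = √1.207 = 1.099.
So the time for N₂O is 8.89 × 1.099 = 9.77 h.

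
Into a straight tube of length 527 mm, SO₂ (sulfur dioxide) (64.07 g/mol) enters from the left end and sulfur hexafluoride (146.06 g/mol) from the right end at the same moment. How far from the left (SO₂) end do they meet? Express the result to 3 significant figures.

In equal time, each gas travels a distance ∝ its rate ∝ 1/√M, so d_SO₂/d_SF₆ = √(M_SF₆/M_SO₂) = √(146.06/64.07) = 1.510.
With d_SO₂ + d_SF₆ = 527 mm, d_SF₆ = 527/(1 + 1.510) = 210.0 mm.
d_SO₂ = 527 − 210.0 = 317 mm.

317 mm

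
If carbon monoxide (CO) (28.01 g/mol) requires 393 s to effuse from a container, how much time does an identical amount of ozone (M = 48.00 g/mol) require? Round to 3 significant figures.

514 s

Using Graham's law: t_O₃/t_CO = √(M_O₃/M_CO) = √(48.00/28.01) = √1.714 = 1.309.
So the time for O₃ is 393 × 1.309 = 514 s.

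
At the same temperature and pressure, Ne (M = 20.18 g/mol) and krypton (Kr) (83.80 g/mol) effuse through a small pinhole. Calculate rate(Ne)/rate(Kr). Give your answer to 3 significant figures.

2.04

From Graham's law, rate_Ne/rate_Kr = √(M_Kr/M_Ne) = √(83.80/20.18) = √4.153 = 2.04.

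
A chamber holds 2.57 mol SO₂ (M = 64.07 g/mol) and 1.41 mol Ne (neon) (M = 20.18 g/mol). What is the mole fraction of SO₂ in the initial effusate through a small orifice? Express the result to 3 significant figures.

Each component's effusion rate ∝ (its partial pressure)·(1/√M) ∝ n_i/√M_i.
Mole fraction of SO₂ in the effusate = (n_SO₂/√M_SO₂) / (n_SO₂/√M_SO₂ + n_Ne/√M_Ne)
= (2.57/√64.07) / (2.57/√64.07 + 1.41/√20.18) = 0.3211/(0.3211 + 0.3139) = 0.506.

0.506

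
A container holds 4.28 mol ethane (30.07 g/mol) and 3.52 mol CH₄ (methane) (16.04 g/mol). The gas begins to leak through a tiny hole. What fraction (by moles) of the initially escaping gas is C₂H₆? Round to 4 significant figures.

Each component's effusion rate ∝ (its partial pressure)·(1/√M) ∝ n_i/√M_i.
x_C₂H₆(eff) = (n_C₂H₆/√M_C₂H₆) / (n_C₂H₆/√M_C₂H₆ + n_CH₄/√M_CH₄)
= (4.28/√30.07) / (4.28/√30.07 + 3.52/√16.04) = 0.7805/(0.7805 + 0.8789) = 0.4704.

0.4704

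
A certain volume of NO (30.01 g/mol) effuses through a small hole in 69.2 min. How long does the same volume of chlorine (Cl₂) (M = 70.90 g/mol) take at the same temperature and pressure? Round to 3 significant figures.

Graham's law gives t_Cl₂/t_NO = √(M_Cl₂/M_NO) = √(70.90/30.01) = √2.363 = 1.537.
So the time for Cl₂ is 69.2 × 1.537 = 106 min.

106 min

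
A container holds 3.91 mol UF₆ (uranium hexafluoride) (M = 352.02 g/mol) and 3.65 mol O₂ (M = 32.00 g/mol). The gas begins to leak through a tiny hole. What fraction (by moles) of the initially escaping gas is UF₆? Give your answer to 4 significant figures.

0.2441

Rate_i ∝ x_i/√M_i (Graham's law weighted by mole fraction), so the effusate composition follows n_i/√M_i.
Mole fraction of UF₆ in the effusate = (n_UF₆/√M_UF₆) / (n_UF₆/√M_UF₆ + n_O₂/√M_O₂)
= (3.91/√352.02) / (3.91/√352.02 + 3.65/√32.00) = 0.2084/(0.2084 + 0.6452) = 0.2441.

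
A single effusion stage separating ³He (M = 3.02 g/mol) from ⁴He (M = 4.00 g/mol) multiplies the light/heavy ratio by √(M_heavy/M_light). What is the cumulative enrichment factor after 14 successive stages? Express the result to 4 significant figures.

7.151

The single-stage factor is √(M_heavy/M_light), so 14 stages give [√(4.00/3.02)]^14 = (4.00/3.02)^(14/2).
= 1.32450^7 = 7.151.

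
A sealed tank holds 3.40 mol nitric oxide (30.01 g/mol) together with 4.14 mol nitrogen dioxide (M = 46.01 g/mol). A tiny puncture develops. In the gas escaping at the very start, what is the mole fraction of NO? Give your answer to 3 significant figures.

Each component's effusion rate ∝ (its partial pressure)·(1/√M) ∝ n_i/√M_i.
Mole fraction of NO in the effusate = (n_NO/√M_NO) / (n_NO/√M_NO + n_NO₂/√M_NO₂)
= (3.40/√30.01) / (3.40/√30.01 + 4.14/√46.01) = 0.6206/(0.6206 + 0.6103) = 0.504.

0.504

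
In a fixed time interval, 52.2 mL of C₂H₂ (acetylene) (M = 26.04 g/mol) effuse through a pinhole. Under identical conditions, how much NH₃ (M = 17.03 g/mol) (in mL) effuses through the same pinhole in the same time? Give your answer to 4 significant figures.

Using Graham's law: rate_NH₃/rate_C₂H₂ = √(M_C₂H₂/M_NH₃) = √(26.04/17.03) = √1.529 = 1.237.
So the volume for NH₃ is 52.2 × 1.237 = 64.55 mL.

64.55 mL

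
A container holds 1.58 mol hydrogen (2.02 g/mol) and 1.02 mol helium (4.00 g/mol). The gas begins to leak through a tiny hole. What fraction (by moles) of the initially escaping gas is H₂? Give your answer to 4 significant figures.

Effusion rate of each component ∝ n_i/√M_i (partial pressure × 1/√M).
x_H₂(eff) = (n_H₂/√M_H₂) / (n_H₂/√M_H₂ + n_He/√M_He)
= (1.58/√2.02) / (1.58/√2.02 + 1.02/√4.00) = 1.112/(1.112 + 0.5100) = 0.6855.

0.6855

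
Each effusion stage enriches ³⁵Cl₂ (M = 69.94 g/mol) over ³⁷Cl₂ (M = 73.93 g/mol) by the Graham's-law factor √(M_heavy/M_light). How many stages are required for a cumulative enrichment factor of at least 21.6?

111

Single-stage factor α = √(73.93/69.94), so ln α = ½ ln(1.05705) = 0.02774.
Need α^N ≥ 21.6 ⇒ N ≥ ln(21.6) / ln α = 3.073 / 0.02774 = 110.77.
So at least 111 stages are needed.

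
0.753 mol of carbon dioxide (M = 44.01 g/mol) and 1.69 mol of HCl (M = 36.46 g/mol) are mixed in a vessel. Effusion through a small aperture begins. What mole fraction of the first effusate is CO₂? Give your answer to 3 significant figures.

0.289

Rate_i ∝ x_i/√M_i (Graham's law weighted by mole fraction), so the effusate composition follows n_i/√M_i.
So x_CO₂ in the escaping gas = (n_CO₂/√M_CO₂) / Σ(n_i/√M_i)
= (0.753/√44.01) / (0.753/√44.01 + 1.69/√36.46) = 0.1135/(0.1135 + 0.2799) = 0.289.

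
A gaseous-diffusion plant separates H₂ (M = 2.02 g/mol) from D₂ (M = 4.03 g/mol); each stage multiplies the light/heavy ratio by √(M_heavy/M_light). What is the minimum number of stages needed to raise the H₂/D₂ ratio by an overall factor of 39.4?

11

Per stage α = (4.03/2.02)^(1/2) = 1.99505^0.5, giving ln α = 0.3453.
Need α^N ≥ 39.4 ⇒ N ≥ ln(39.4) / ln α = 3.674 / 0.3453 = 10.64.
Minimum whole number of stages: N = 11.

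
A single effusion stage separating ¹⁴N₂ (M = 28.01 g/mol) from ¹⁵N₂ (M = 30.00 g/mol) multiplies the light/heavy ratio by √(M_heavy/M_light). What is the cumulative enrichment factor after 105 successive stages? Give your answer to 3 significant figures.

The single-stage factor is √(M_heavy/M_light), so 105 stages give [√(30.00/28.01)]^105 = (30.00/28.01)^(105/2).
= 1.07105^(105/2) = 36.7.

36.7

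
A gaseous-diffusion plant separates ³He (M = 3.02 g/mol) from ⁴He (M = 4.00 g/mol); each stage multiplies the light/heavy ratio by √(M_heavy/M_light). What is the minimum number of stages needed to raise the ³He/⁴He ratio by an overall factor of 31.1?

25

Per stage α = (4.00/3.02)^(1/2) = 1.32450^0.5, giving ln α = 0.1405.
Need α^N ≥ 31.1 ⇒ N ≥ ln(31.1) / ln α = 3.437 / 0.1405 = 24.46.
Rounding up, N = 25 stages.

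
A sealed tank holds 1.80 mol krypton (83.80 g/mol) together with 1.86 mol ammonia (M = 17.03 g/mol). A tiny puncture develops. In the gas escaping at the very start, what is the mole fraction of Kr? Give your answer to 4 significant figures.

0.3037

Rate_i ∝ x_i/√M_i (Graham's law weighted by mole fraction), so the effusate composition follows n_i/√M_i.
So x_Kr in the escaping gas = (n_Kr/√M_Kr) / Σ(n_i/√M_i)
= (1.80/√83.80) / (1.80/√83.80 + 1.86/√17.03) = 0.1966/(0.1966 + 0.4507) = 0.3037.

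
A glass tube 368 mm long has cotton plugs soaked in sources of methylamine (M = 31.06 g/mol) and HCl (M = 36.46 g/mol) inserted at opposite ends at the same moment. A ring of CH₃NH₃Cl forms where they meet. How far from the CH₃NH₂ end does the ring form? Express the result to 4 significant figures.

191.4 mm

Distances travelled in equal time are proportional to diffusion rates, so d_CH₃NH₂/d_HCl = √(M_HCl/M_CH₃NH₂) = √(36.46/31.06) = 1.083.
With d_CH₃NH₂ + d_HCl = 368 mm, d_HCl = 368/(1 + 1.083) = 176.6 mm.
d_CH₃NH₂ = 368 − 176.6 = 191.4 mm.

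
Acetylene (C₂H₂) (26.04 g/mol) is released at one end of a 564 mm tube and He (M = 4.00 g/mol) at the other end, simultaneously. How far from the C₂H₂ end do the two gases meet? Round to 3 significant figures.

In equal time, each gas travels a distance ∝ its rate ∝ 1/√M, so d_C₂H₂/d_He = √(M_He/M_C₂H₂) = √(4.00/26.04) = 0.3919.
With d_C₂H₂ + d_He = 564 mm, d_He = 564/(1 + 0.3919) = 405.2 mm.
d_C₂H₂ = 564 − 405.2 = 159 mm.

159 mm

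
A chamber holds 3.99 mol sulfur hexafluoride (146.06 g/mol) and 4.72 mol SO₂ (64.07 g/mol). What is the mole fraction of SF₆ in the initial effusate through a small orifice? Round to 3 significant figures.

Rate_i ∝ x_i/√M_i (Graham's law weighted by mole fraction), so the effusate composition follows n_i/√M_i.
So x_SF₆ in the escaping gas = (n_SF₆/√M_SF₆) / Σ(n_i/√M_i)
= (3.99/√146.06) / (3.99/√146.06 + 4.72/√64.07) = 0.3301/(0.3301 + 0.5897) = 0.359.

0.359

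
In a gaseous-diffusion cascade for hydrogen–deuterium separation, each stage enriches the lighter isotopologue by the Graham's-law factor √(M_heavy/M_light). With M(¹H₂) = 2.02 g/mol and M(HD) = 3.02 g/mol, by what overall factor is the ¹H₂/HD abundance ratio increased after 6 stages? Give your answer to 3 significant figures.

3.34

Overall factor = α^6 with α = √(3.02/2.02), i.e. (3.02/2.02)^(6/2).
= 1.49505^3 = 3.34.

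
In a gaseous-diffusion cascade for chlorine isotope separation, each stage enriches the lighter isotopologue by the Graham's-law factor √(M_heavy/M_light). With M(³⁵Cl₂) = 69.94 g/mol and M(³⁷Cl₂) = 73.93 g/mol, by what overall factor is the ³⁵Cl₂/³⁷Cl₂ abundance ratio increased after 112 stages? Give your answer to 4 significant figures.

Each stage multiplies the ratio by α = √(73.93/69.94), so after 112 stages the overall factor is α^112 = (73.93/69.94)^(112/2).
= 1.05705^56 = 22.35.

22.35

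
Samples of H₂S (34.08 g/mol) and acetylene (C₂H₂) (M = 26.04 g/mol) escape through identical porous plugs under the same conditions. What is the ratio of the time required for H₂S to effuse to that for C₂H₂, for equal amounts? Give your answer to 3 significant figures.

By Graham's law, t_H₂S/t_C₂H₂ = √(M_H₂S/M_C₂H₂) = √(34.08/26.04) = √1.309 = 1.14.

1.14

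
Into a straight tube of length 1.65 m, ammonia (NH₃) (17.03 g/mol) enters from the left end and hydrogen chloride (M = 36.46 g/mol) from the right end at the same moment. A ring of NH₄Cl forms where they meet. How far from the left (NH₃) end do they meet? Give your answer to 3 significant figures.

0.980 m

The fronts meet when d_NH₃ + d_HCl = L with d_NH₃/d_HCl = √(M_HCl/M_NH₃) (Graham's law). Here √(M_HCl/M_NH₃) = √(36.46/17.03) = 1.463.
With d_NH₃ + d_HCl = 1.65 m, d_HCl = 1.65/(1 + 1.463) = 0.6699 m.
d_NH₃ = 1.65 − 0.6699 = 0.980 m.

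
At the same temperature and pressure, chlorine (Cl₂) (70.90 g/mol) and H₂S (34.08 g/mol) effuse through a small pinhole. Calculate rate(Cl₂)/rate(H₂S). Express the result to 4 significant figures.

Since effusion rate ∝ 1/√M, rate_Cl₂/rate_H₂S = √(M_H₂S/M_Cl₂) = √(34.08/70.90) = √0.4807 = 0.6933.

0.6933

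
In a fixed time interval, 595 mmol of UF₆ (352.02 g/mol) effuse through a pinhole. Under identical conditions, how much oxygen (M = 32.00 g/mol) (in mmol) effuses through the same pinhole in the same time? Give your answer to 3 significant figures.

Since effusion rate ∝ 1/√M, rate_O₂/rate_UF₆ = √(M_UF₆/M_O₂) = √(352.02/32.00) = √11.00 = 3.317.
So the amount for O₂ is 595 × 3.317 = 1970 mmol.

1970 mmol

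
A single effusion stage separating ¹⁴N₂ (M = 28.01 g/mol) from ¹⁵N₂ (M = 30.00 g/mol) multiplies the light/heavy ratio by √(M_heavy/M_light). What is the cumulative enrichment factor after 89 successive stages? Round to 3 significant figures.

21.2

Each stage multiplies the ratio by α = √(30.00/28.01), so after 89 stages the overall factor is α^89 = (30.00/28.01)^(89/2).
= 1.07105^(89/2) = 21.2.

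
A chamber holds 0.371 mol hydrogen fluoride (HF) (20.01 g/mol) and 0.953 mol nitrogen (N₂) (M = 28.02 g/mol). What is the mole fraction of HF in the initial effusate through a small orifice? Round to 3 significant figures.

0.315

Each component's effusion rate ∝ (its partial pressure)·(1/√M) ∝ n_i/√M_i.
x_HF(eff) = (n_HF/√M_HF) / (n_HF/√M_HF + n_N₂/√M_N₂)
= (0.371/√20.01) / (0.371/√20.01 + 0.953/√28.02) = 0.08294/(0.08294 + 0.1800) = 0.315.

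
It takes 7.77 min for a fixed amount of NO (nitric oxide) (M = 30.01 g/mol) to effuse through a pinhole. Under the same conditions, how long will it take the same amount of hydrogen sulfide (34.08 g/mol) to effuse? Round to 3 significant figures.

8.28 min

By Graham's law, t_H₂S/t_NO = √(M_H₂S/M_NO) = √(34.08/30.01) = √1.136 = 1.066.
So the time for H₂S is 7.77 × 1.066 = 8.28 min.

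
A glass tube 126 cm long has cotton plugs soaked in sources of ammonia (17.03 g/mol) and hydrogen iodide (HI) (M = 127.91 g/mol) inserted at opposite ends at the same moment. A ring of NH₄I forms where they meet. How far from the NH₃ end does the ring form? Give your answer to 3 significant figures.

Distances travelled in equal time are proportional to diffusion rates, so d_NH₃/d_HI = √(M_HI/M_NH₃) = √(127.91/17.03) = 2.741.
With d_NH₃ + d_HI = 126 cm, d_HI = 126/(1 + 2.741) = 33.68 cm.
d_NH₃ = 126 − 33.68 = 92.3 cm.

92.3 cm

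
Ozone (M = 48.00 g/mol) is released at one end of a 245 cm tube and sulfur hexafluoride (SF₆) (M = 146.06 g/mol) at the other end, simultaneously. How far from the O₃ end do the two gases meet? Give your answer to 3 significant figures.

The fronts meet when d_O₃ + d_SF₆ = L with d_O₃/d_SF₆ = √(M_SF₆/M_O₃) (Graham's law). Here √(M_SF₆/M_O₃) = √(146.06/48.00) = 1.744.
With d_O₃ + d_SF₆ = 245 cm, d_SF₆ = 245/(1 + 1.744) = 89.27 cm.
d_O₃ = 245 − 89.27 = 156 cm.

156 cm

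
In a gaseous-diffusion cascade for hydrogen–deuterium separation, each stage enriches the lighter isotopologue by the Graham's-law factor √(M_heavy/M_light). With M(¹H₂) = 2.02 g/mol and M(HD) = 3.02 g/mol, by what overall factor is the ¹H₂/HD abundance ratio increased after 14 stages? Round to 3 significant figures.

Each stage multiplies the ratio by α = √(3.02/2.02), so after 14 stages the overall factor is α^14 = (3.02/2.02)^(14/2).
= 1.49505^7 = 16.7.

16.7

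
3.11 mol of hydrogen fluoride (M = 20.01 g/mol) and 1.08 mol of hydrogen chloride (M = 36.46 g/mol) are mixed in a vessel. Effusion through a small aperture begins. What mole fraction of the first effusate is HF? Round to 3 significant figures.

Each component's effusion rate ∝ (its partial pressure)·(1/√M) ∝ n_i/√M_i.
So x_HF in the escaping gas = (n_HF/√M_HF) / Σ(n_i/√M_i)
= (3.11/√20.01) / (3.11/√20.01 + 1.08/√36.46) = 0.6952/(0.6952 + 0.1789) = 0.795.

0.795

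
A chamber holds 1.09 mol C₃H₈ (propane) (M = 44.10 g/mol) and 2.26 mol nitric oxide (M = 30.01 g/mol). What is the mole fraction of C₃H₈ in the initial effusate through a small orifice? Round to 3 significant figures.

0.285

Effusion rate of each component ∝ n_i/√M_i (partial pressure × 1/√M).
So x_C₃H₈ in the escaping gas = (n_C₃H₈/√M_C₃H₈) / Σ(n_i/√M_i)
= (1.09/√44.10) / (1.09/√44.10 + 2.26/√30.01) = 0.1641/(0.1641 + 0.4125) = 0.285.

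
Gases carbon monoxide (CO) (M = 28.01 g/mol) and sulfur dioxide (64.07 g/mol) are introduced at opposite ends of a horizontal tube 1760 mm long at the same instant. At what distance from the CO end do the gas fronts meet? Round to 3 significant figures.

The fronts meet when d_CO + d_SO₂ = L with d_CO/d_SO₂ = √(M_SO₂/M_CO) (Graham's law). Here √(M_SO₂/M_CO) = √(64.07/28.01) = 1.512.
With d_CO + d_SO₂ = 1760 mm, d_SO₂ = 1760/(1 + 1.512) = 700.5 mm.
d_CO = 1760 − 700.5 = 1060 mm.

1060 mm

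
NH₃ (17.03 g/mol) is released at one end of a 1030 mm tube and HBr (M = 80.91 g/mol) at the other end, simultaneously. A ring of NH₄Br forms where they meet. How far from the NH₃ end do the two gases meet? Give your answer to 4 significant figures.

The fronts meet when d_NH₃ + d_HBr = L with d_NH₃/d_HBr = √(M_HBr/M_NH₃) (Graham's law). Here √(M_HBr/M_NH₃) = √(80.91/17.03) = 2.180.
With d_NH₃ + d_HBr = 1030 mm, d_HBr = 1030/(1 + 2.180) = 323.9 mm.
d_NH₃ = 1030 − 323.9 = 706.1 mm.

706.1 mm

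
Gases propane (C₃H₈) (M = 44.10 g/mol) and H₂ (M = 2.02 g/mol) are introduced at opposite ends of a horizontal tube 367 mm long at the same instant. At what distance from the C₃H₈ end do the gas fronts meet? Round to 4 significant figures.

64.70 mm

Distances travelled in equal time are proportional to diffusion rates, so d_C₃H₈/d_H₂ = √(M_H₂/M_C₃H₈) = √(2.02/44.10) = 0.2140.
With d_C₃H₈ + d_H₂ = 367 mm, d_H₂ = 367/(1 + 0.2140) = 302.3 mm.
d_C₃H₈ = 367 − 302.3 = 64.70 mm.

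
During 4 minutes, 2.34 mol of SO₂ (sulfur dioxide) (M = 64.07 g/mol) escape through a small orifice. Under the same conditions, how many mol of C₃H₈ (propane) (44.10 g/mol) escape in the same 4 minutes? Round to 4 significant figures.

2.820 mol

By Graham's law, rate_C₃H₈/rate_SO₂ = √(M_SO₂/M_C₃H₈) = √(64.07/44.10) = √1.453 = 1.205.
So the amount for C₃H₈ is 2.34 × 1.205 = 2.820 mol.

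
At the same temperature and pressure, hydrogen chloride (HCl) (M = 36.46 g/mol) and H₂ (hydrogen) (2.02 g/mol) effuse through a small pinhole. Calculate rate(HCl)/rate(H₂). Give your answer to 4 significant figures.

0.2354

Graham's law gives rate_HCl/rate_H₂ = √(M_H₂/M_HCl) = √(2.02/36.46) = √0.05540 = 0.2354.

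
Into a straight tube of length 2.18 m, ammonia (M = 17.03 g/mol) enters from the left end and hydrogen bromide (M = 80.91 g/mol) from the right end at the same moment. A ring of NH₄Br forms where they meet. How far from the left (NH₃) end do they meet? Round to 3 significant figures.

Graham's law gives d_NH₃/d_HBr = rate_NH₃/rate_HBr = √(M_HBr/M_NH₃) = √(80.91/17.03) = 2.180.
With d_NH₃ + d_HBr = 2.18 m, d_HBr = 2.18/(1 + 2.180) = 0.6856 m.
d_NH₃ = 2.18 − 0.6856 = 1.49 m.

1.49 m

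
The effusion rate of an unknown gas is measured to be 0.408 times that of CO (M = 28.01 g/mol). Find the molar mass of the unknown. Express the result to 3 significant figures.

Using Graham's law: rate_X/rate_CO = √(M_CO/M_X).
0.408 = √(28.01/M_X)
M_X = 28.01 / 0.408² = 28.01 / 0.1665 = 168 g/mol

168 g/mol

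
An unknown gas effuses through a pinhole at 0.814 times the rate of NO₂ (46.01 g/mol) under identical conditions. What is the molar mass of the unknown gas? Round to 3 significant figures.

Since effusion rate ∝ 1/√M, rate_X/rate_NO₂ = √(M_NO₂/M_X).
0.814 = √(46.01/M_X)
M_X = 46.01 / 0.814² = 46.01 / 0.6626 = 69.4 g/mol

69.4 g/mol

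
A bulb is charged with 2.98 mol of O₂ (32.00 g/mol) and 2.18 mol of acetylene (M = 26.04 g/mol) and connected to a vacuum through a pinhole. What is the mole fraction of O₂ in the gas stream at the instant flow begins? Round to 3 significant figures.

0.552

Effusion rate of each component ∝ n_i/√M_i (partial pressure × 1/√M).
x_O₂(eff) = (n_O₂/√M_O₂) / (n_O₂/√M_O₂ + n_C₂H₂/√M_C₂H₂)
= (2.98/√32.00) / (2.98/√32.00 + 2.18/√26.04) = 0.5268/(0.5268 + 0.4272) = 0.552.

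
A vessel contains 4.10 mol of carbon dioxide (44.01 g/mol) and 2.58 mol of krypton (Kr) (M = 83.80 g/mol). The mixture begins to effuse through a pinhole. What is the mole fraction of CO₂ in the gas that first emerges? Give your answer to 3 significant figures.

Rate_i ∝ x_i/√M_i (Graham's law weighted by mole fraction), so the effusate composition follows n_i/√M_i.
Mole fraction of CO₂ in the effusate = (n_CO₂/√M_CO₂) / (n_CO₂/√M_CO₂ + n_Kr/√M_Kr)
= (4.10/√44.01) / (4.10/√44.01 + 2.58/√83.80) = 0.6180/(0.6180 + 0.2818) = 0.687.

0.687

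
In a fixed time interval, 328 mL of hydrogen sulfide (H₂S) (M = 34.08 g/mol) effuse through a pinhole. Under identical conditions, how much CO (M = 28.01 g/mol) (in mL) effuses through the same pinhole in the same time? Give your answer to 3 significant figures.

Since effusion rate ∝ 1/√M, rate_CO/rate_H₂S = √(M_H₂S/M_CO) = √(34.08/28.01) = √1.217 = 1.103.
So the volume for CO is 328 × 1.103 = 362 mL.

362 mL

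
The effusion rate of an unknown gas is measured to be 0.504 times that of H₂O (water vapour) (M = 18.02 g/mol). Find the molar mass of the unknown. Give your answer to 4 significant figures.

70.94 g/mol

Since effusion rate ∝ 1/√M, rate_X/rate_H₂O = √(M_H₂O/M_X).
0.504 = √(18.02/M_X)
M_X = 18.02 / 0.504² = 18.02 / 0.2540 = 70.94 g/mol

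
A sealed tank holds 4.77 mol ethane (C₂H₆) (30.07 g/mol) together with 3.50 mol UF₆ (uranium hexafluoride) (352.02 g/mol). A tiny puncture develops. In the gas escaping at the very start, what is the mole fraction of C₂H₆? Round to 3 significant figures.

0.823

Each component's effusion rate ∝ (its partial pressure)·(1/√M) ∝ n_i/√M_i.
So x_C₂H₆ in the escaping gas = (n_C₂H₆/√M_C₂H₆) / Σ(n_i/√M_i)
= (4.77/√30.07) / (4.77/√30.07 + 3.50/√352.02) = 0.8699/(0.8699 + 0.1865) = 0.823.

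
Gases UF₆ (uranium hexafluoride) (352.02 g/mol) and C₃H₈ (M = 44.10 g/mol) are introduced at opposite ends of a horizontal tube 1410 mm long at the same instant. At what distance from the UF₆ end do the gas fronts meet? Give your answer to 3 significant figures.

369 mm

In equal time, each gas travels a distance ∝ its rate ∝ 1/√M, so d_UF₆/d_C₃H₈ = √(M_C₃H₈/M_UF₆) = √(44.10/352.02) = 0.3539.
With d_UF₆ + d_C₃H₈ = 1410 mm, d_C₃H₈ = 1410/(1 + 0.3539) = 1041 mm.
d_UF₆ = 1410 − 1041 = 369 mm.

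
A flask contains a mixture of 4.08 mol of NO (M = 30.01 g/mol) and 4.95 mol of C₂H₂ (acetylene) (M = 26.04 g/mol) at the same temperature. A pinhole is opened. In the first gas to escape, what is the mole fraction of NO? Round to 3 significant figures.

0.434

The effusion rate of species i is ∝ p_i/√M_i ∝ n_i/√M_i.
Mole fraction of NO in the effusate = (n_NO/√M_NO) / (n_NO/√M_NO + n_C₂H₂/√M_C₂H₂)
= (4.08/√30.01) / (4.08/√30.01 + 4.95/√26.04) = 0.7448/(0.7448 + 0.9700) = 0.434.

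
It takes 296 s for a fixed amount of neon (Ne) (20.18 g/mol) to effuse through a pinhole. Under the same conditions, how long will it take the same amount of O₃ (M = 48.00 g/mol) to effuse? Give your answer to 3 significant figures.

Using Graham's law: t_O₃/t_Ne = √(M_O₃/M_Ne) = √(48.00/20.18) = √2.379 = 1.542.
So the time for O₃ is 296 × 1.542 = 457 s.

457 s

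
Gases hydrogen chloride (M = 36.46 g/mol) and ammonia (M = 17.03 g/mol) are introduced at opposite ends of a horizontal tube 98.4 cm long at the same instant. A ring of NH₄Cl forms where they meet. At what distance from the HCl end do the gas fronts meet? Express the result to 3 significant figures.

39.9 cm

Graham's law gives d_HCl/d_NH₃ = rate_HCl/rate_NH₃ = √(M_NH₃/M_HCl) = √(17.03/36.46) = 0.6834.
With d_HCl + d_NH₃ = 98.4 cm, d_NH₃ = 98.4/(1 + 0.6834) = 58.45 cm.
d_HCl = 98.4 − 58.45 = 39.9 cm.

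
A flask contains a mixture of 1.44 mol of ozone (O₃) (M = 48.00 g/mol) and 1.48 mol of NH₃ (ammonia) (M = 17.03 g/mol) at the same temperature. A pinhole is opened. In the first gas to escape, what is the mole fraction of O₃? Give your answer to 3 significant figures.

Each component's effusion rate ∝ (its partial pressure)·(1/√M) ∝ n_i/√M_i.
Mole fraction of O₃ in the effusate = (n_O₃/√M_O₃) / (n_O₃/√M_O₃ + n_NH₃/√M_NH₃)
= (1.44/√48.00) / (1.44/√48.00 + 1.48/√17.03) = 0.2078/(0.2078 + 0.3586) = 0.367.

0.367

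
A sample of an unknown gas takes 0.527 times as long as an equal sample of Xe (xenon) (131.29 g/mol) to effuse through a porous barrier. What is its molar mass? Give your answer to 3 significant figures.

36.5 g/mol

From Graham's law, t_X/t_Xe = √(M_X/M_Xe).
0.527 = √(M_X/131.29)
M_X = 131.29 × 0.527² = 131.29 × 0.2777 = 36.5 g/mol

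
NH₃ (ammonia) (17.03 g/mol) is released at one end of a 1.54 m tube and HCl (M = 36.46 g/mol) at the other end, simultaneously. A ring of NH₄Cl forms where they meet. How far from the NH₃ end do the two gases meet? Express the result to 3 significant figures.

In equal time, each gas travels a distance ∝ its rate ∝ 1/√M, so d_NH₃/d_HCl = √(M_HCl/M_NH₃) = √(36.46/17.03) = 1.463.
With d_NH₃ + d_HCl = 1.54 m, d_HCl = 1.54/(1 + 1.463) = 0.6252 m.
d_NH₃ = 1.54 − 0.6252 = 0.915 m.

0.915 m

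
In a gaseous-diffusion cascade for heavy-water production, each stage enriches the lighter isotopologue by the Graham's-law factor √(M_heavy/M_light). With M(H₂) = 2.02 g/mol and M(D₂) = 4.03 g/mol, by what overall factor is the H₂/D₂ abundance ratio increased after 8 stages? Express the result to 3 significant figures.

15.8

After 8 stages the ratio has grown by (√(4.03/2.02))^8 = (4.03/2.02)^(8/2).
= 1.99505^4 = 15.8.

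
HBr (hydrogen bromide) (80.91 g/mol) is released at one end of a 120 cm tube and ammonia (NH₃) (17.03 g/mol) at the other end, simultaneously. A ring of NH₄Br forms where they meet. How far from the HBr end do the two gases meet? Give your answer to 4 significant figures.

37.74 cm

Graham's law gives d_HBr/d_NH₃ = rate_HBr/rate_NH₃ = √(M_NH₃/M_HBr) = √(17.03/80.91) = 0.4588.
With d_HBr + d_NH₃ = 120 cm, d_NH₃ = 120/(1 + 0.4588) = 82.26 cm.
d_HBr = 120 − 82.26 = 37.74 cm.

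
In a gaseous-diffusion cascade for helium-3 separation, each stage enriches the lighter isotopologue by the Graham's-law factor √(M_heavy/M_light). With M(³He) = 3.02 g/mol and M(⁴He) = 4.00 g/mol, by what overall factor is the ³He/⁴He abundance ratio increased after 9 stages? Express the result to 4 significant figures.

After 9 stages the ratio has grown by (√(4.00/3.02))^9 = (4.00/3.02)^(9/2).
= 1.32450^(9/2) = 3.542.

3.542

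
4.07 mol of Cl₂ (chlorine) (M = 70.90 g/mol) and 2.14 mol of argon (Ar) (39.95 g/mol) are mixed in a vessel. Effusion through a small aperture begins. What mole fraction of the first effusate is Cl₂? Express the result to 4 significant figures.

0.5881

Effusion rate of each component ∝ n_i/√M_i (partial pressure × 1/√M).
Mole fraction of Cl₂ in the effusate = (n_Cl₂/√M_Cl₂) / (n_Cl₂/√M_Cl₂ + n_Ar/√M_Ar)
= (4.07/√70.90) / (4.07/√70.90 + 2.14/√39.95) = 0.4834/(0.4834 + 0.3386) = 0.5881.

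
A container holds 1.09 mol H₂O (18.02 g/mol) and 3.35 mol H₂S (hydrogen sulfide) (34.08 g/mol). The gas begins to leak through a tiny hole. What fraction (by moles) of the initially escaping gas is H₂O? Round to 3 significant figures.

Each component's effusion rate ∝ (its partial pressure)·(1/√M) ∝ n_i/√M_i.
So x_H₂O in the escaping gas = (n_H₂O/√M_H₂O) / Σ(n_i/√M_i)
= (1.09/√18.02) / (1.09/√18.02 + 3.35/√34.08) = 0.2568/(0.2568 + 0.5738) = 0.309.

0.309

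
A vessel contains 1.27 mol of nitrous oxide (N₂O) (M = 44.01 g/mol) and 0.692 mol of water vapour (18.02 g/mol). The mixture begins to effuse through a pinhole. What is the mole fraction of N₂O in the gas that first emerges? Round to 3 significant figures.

0.540

Effusion rate of each component ∝ n_i/√M_i (partial pressure × 1/√M).
So x_N₂O in the escaping gas = (n_N₂O/√M_N₂O) / Σ(n_i/√M_i)
= (1.27/√44.01) / (1.27/√44.01 + 0.692/√18.02) = 0.1914/(0.1914 + 0.1630) = 0.540.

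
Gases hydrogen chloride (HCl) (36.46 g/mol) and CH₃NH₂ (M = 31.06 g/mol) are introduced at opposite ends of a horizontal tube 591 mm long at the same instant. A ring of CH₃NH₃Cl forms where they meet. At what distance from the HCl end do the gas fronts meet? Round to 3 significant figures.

Distances travelled in equal time are proportional to diffusion rates, so d_HCl/d_CH₃NH₂ = √(M_CH₃NH₂/M_HCl) = √(31.06/36.46) = 0.9230.
With d_HCl + d_CH₃NH₂ = 591 mm, d_CH₃NH₂ = 591/(1 + 0.9230) = 307.3 mm.
d_HCl = 591 − 307.3 = 284 mm.

284 mm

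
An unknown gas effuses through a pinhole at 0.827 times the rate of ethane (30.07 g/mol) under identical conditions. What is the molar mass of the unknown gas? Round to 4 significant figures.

43.97 g/mol

By Graham's law, rate_X/rate_C₂H₆ = √(M_C₂H₆/M_X).
0.827 = √(30.07/M_X)
M_X = 30.07 / 0.827² = 30.07 / 0.6839 = 43.97 g/mol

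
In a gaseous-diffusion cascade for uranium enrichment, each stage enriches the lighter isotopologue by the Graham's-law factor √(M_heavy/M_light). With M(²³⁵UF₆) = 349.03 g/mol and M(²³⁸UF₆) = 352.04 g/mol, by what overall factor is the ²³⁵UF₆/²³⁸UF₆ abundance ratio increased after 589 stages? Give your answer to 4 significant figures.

12.54

Overall factor = α^589 with α = √(352.04/349.03), i.e. (352.04/349.03)^(589/2).
= 1.00862^(589/2) = 12.54.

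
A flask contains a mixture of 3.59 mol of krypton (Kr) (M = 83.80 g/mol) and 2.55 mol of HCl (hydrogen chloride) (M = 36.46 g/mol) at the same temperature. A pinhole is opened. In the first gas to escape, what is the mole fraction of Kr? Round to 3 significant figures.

0.481

Effusion rate of each component ∝ n_i/√M_i (partial pressure × 1/√M).
Mole fraction of Kr in the effusate = (n_Kr/√M_Kr) / (n_Kr/√M_Kr + n_HCl/√M_HCl)
= (3.59/√83.80) / (3.59/√83.80 + 2.55/√36.46) = 0.3922/(0.3922 + 0.4223) = 0.481.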